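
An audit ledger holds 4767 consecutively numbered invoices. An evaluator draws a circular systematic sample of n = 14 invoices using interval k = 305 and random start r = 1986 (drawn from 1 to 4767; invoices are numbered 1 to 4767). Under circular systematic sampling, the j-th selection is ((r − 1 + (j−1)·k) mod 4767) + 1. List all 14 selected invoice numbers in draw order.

1986, 2291, 2596, 2901, 3206, 3511, 3816, 4121, 4426, 4731, 269, 574, 879, 1184

Selection 1: 1986
Selection 2: 1986 + 305 = 2291
Selection 3: 2291 + 305 = 2596
Selection 4: 2596 + 305 = 2901
Selection 5: 2901 + 305 = 3206
Selection 6: 3206 + 305 = 3511
Selection 7: 3511 + 305 = 3816
Selection 8: 3816 + 305 = 4121
Selection 9: 4121 + 305 = 4426
Selection 10: 4426 + 305 = 4731
Selection 11: 4731 + 305 = 5036 → 5036 − 4767 = 269
Selection 12: 269 + 305 = 574
Selection 13: 574 + 305 = 879
Selection 14: 879 + 305 = 1184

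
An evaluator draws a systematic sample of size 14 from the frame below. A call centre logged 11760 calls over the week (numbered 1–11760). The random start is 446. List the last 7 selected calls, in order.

6326, 7166, 8006, 8846, 9686, 10526, 11366

k = N/n = 11760/14 = 840
8th selection = 446 + 7×840 = 6326
9th: 6326 + 840 = 7166
10th: 7166 + 840 = 8006
11th: 8006 + 840 = 8846
12th: 8846 + 840 = 9686
13th: 9686 + 840 = 10526
14th: 10526 + 840 = 11366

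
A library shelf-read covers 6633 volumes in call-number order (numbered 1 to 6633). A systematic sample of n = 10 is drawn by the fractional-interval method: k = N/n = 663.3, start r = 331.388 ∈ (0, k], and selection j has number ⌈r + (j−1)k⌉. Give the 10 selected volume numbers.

332, 995, 1658, 2322, 2985, 3648, 4312, 4975, 5638, 6302

j=1: r + 0k = 331.388 → ⌈·⌉ = 332
j=2: r + 1k = 994.688 → ⌈·⌉ = 995
j=3: r + 2k = 1657.988 → ⌈·⌉ = 1658
j=4: r + 3k = 2321.288 → ⌈·⌉ = 2322
j=5: r + 4k = 2984.588 → ⌈·⌉ = 2985
j=6: r + 5k = 3647.888 → ⌈·⌉ = 3648
j=7: r + 6k = 4311.188 → ⌈·⌉ = 4312
j=8: r + 7k = 4974.488 → ⌈·⌉ = 4975
j=9: r + 8k = 5637.788 → ⌈·⌉ = 5638
j=10: r + 9k = 6301.088 → ⌈·⌉ = 6302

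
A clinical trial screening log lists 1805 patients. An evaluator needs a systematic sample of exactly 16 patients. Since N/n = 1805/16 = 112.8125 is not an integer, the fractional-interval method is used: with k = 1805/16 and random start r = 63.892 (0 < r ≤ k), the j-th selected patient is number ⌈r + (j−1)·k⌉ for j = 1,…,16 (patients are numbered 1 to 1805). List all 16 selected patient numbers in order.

j=1: r + 0k = 63.892 → ⌈·⌉ = 64
j=2: r + 1k = 176.7045 → ⌈·⌉ = 177
j=3: r + 2k = 289.517 → ⌈·⌉ = 290
j=4: r + 3k = 402.3295 → ⌈·⌉ = 403
j=5: r + 4k = 515.142 → ⌈·⌉ = 516
j=6: r + 5k = 627.9545 → ⌈·⌉ = 628
j=7: r + 6k = 740.767 → ⌈·⌉ = 741
j=8: r + 7k = 853.5795 → ⌈·⌉ = 854
j=9: r + 8k = 966.392 → ⌈·⌉ = 967
j=10: r + 9k = 1079.2045 → ⌈·⌉ = 1080
j=11: r + 10k = 1192.017 → ⌈·⌉ = 1193
j=12: r + 11k = 1304.8295 → ⌈·⌉ = 1305
j=13: r + 12k = 1417.642 → ⌈·⌉ = 1418
j=14: r + 13k = 1530.4545 → ⌈·⌉ = 1531
j=15: r + 14k = 1643.267 → ⌈·⌉ = 1644
j=16: r + 15k = 1756.0795 → ⌈·⌉ = 1757

64, 177, 290, 403, 516, 628, 741, 854, 967, 1080, 1193, 1305, 1418, 1531, 1644, 1757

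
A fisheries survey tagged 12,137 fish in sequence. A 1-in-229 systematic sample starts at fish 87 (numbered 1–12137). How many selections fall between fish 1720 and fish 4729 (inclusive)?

k = 229
First selection ≥ 1720: 87 + ⌈(1720−87)/229⌉·229 = 87 + 8×229 = 1919
Last selection ≤ 4729: 87 + ⌊(4729−87)/229⌋·229 = 87 + 20×229 = 4667
Count = 20 − 8 + 1 = 13

13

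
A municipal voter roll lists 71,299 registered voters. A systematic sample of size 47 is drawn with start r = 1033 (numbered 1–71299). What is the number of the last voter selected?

70815

k = 71299/47 = 1517
47th selection = r + (47−1)·k = 1033 + 46×1517 = 1033 + 69782 = 70815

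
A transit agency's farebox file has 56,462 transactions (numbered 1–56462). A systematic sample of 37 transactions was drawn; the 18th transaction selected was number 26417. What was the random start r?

k = 56462/37 = 1526
r = 26417 − (18−1)×1526 = 26417 − 25942 = 475

475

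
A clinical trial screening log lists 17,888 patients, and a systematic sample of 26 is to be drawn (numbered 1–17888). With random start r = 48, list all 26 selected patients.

48, 736, 1424, 2112, 2800, 3488, 4176, 4864, 5552, 6240, 6928, 7616, 8304, 8992, 9680, 10368, 11056, 11744, 12432, 13120, 13808, 14496, 15184, 15872, 16560, 17248

k = N/n = 17888/26 = 688
patient 1: 48
patient 2: 48 + 688 = 736
patient 3: 736 + 688 = 1424
patient 4: 1424 + 688 = 2112
patient 5: 2112 + 688 = 2800
patient 6: 2800 + 688 = 3488
patient 7: 3488 + 688 = 4176
patient 8: 4176 + 688 = 4864
patient 9: 4864 + 688 = 5552
patient 10: 5552 + 688 = 6240
patient 11: 6240 + 688 = 6928
patient 12: 6928 + 688 = 7616
patient 13: 7616 + 688 = 8304
patient 14: 8304 + 688 = 8992
patient 15: 8992 + 688 = 9680
patient 16: 9680 + 688 = 10368
patient 17: 10368 + 688 = 11056
patient 18: 11056 + 688 = 11744
patient 19: 11744 + 688 = 12432
patient 20: 12432 + 688 = 13120
patient 21: 13120 + 688 = 13808
patient 22: 13808 + 688 = 14496
patient 23: 14496 + 688 = 15184
patient 24: 15184 + 688 = 15872
patient 25: 15872 + 688 = 16560
patient 26: 16560 + 688 = 17248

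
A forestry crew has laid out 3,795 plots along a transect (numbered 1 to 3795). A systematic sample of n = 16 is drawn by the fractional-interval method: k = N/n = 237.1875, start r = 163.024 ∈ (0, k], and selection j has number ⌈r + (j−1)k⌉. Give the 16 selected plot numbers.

164, 401, 638, 875, 1112, 1349, 1587, 1824, 2061, 2298, 2535, 2773, 3010, 3247, 3484, 3721

j=1: r + 0k = 163.024 → ⌈·⌉ = 164
j=2: r + 1k = 400.2115 → ⌈·⌉ = 401
j=3: r + 2k = 637.399 → ⌈·⌉ = 638
j=4: r + 3k = 874.5865 → ⌈·⌉ = 875
j=5: r + 4k = 1111.774 → ⌈·⌉ = 1112
j=6: r + 5k = 1348.9615 → ⌈·⌉ = 1349
j=7: r + 6k = 1586.149 → ⌈·⌉ = 1587
j=8: r + 7k = 1823.3365 → ⌈·⌉ = 1824
j=9: r + 8k = 2060.524 → ⌈·⌉ = 2061
j=10: r + 9k = 2297.7115 → ⌈·⌉ = 2298
j=11: r + 10k = 2534.899 → ⌈·⌉ = 2535
j=12: r + 11k = 2772.0865 → ⌈·⌉ = 2773
j=13: r + 12k = 3009.274 → ⌈·⌉ = 3010
j=14: r + 13k = 3246.4615 → ⌈·⌉ = 3247
j=15: r + 14k = 3483.649 → ⌈·⌉ = 3484
j=16: r + 15k = 3720.8365 → ⌈·⌉ = 3721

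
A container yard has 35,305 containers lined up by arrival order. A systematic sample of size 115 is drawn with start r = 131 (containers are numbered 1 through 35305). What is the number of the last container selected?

k = 35305/115 = 307
115th selection = r + (115−1)·k = 131 + 114×307 = 131 + 34998 = 35129

35129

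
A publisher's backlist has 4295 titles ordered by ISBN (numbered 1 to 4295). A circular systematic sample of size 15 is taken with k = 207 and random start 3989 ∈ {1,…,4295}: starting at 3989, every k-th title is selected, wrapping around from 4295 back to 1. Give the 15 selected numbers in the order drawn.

Selection 1: 3989
Selection 2: 3989 + 207 = 4196
Selection 3: 4196 + 207 = 4403 → 4403 − 4295 = 108
Selection 4: 108 + 207 = 315
Selection 5: 315 + 207 = 522
Selection 6: 522 + 207 = 729
Selection 7: 729 + 207 = 936
Selection 8: 936 + 207 = 1143
Selection 9: 1143 + 207 = 1350
Selection 10: 1350 + 207 = 1557
Selection 11: 1557 + 207 = 1764
Selection 12: 1764 + 207 = 1971
Selection 13: 1971 + 207 = 2178
Selection 14: 2178 + 207 = 2385
Selection 15: 2385 + 207 = 2592

3989, 4196, 108, 315, 522, 729, 936, 1143, 1350, 1557, 1764, 1971, 2178, 2385, 2592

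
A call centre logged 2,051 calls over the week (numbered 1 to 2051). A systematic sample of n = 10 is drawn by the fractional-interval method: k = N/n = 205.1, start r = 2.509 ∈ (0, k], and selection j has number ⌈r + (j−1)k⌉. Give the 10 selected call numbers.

j=1: r + 0k = 2.509 → ⌈·⌉ = 3
j=2: r + 1k = 207.609 → ⌈·⌉ = 208
j=3: r + 2k = 412.709 → ⌈·⌉ = 413
j=4: r + 3k = 617.809 → ⌈·⌉ = 618
j=5: r + 4k = 822.909 → ⌈·⌉ = 823
j=6: r + 5k = 1028.009 → ⌈·⌉ = 1029
j=7: r + 6k = 1233.109 → ⌈·⌉ = 1234
j=8: r + 7k = 1438.209 → ⌈·⌉ = 1439
j=9: r + 8k = 1643.309 → ⌈·⌉ = 1644
j=10: r + 9k = 1848.409 → ⌈·⌉ = 1849

3, 208, 413, 618, 823, 1029, 1234, 1439, 1644, 1849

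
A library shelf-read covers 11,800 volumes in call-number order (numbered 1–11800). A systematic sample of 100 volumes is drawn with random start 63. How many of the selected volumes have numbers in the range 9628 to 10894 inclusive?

k = 11800/100 = 118
First selection ≥ 9628: 63 + ⌈(9628−63)/118⌉·118 = 63 + 82×118 = 9739
Last selection ≤ 10894: 63 + ⌊(10894−63)/118⌋·118 = 63 + 91×118 = 10801
Count = 91 − 82 + 1 = 10

10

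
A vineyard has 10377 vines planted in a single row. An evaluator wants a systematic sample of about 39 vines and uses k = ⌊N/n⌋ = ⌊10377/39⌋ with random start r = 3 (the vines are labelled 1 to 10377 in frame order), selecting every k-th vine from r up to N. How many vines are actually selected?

k = ⌊10377/39⌋ = 266
Achieved size = ⌊(10377 − 3)/266⌋ + 1 = ⌊10374/266⌋ + 1 = 39 + 1 = 40
(last selection: 3 + 39×266 = 10377 ≤ 10377; next would be 10643 > 10377)

40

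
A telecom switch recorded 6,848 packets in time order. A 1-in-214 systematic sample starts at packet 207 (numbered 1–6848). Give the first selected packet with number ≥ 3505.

3631

k = 214
Steps past start: ⌈(3505 − 207)/214⌉ = ⌈3298/214⌉ = 16
Selected packet: 207 + 16×214 = 3631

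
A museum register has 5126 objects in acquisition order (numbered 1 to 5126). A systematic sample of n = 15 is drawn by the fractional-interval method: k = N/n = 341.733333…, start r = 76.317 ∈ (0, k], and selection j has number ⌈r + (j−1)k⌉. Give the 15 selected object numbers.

j=1: r + 0k = 76.317 → ⌈·⌉ = 77
j=2: r + 1k = 418.050333… → ⌈·⌉ = 419
j=3: r + 2k = 759.783666… → ⌈·⌉ = 760
j=4: r + 3k = 1101.517 → ⌈·⌉ = 1102
j=5: r + 4k = 1443.250333… → ⌈·⌉ = 1444
j=6: r + 5k = 1784.983666… → ⌈·⌉ = 1785
j=7: r + 6k = 2126.717 → ⌈·⌉ = 2127
j=8: r + 7k = 2468.450333… → ⌈·⌉ = 2469
j=9: r + 8k = 2810.183666… → ⌈·⌉ = 2811
j=10: r + 9k = 3151.917 → ⌈·⌉ = 3152
j=11: r + 10k = 3493.650333… → ⌈·⌉ = 3494
j=12: r + 11k = 3835.383666… → ⌈·⌉ = 3836
j=13: r + 12k = 4177.117 → ⌈·⌉ = 4178
j=14: r + 13k = 4518.850333… → ⌈·⌉ = 4519
j=15: r + 14k = 4860.583666… → ⌈·⌉ = 4861

77, 419, 760, 1102, 1444, 1785, 2127, 2469, 2811, 3152, 3494, 3836, 4178, 4519, 4861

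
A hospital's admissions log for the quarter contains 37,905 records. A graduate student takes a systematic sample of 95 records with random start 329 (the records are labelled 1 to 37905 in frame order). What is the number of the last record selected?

37835

k = 37905/95 = 399
95th selection = r + (95−1)·k = 329 + 94×399 = 329 + 37506 = 37835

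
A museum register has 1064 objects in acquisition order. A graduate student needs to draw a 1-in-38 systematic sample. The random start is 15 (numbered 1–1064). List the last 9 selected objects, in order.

737, 775, 813, 851, 889, 927, 965, 1003, 1041

20th selection = 15 + 19×38 = 737
21st: 737 + 38 = 775
22nd: 775 + 38 = 813
23rd: 813 + 38 = 851
24th: 851 + 38 = 889
25th: 889 + 38 = 927
26th: 927 + 38 = 965
27th: 965 + 38 = 1003
28th: 1003 + 38 = 1041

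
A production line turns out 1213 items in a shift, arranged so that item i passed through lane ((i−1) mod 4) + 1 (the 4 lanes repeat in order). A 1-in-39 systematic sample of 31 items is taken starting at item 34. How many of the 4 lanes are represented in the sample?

Consecutive selections differ by k = 39, so their lane numbers differ by 39 mod 4 = 3.
gcd(39, 4) = 1, so the sample visits 4/1 = 4 distinct residues mod 4.
Start 34 is lane 2; the lanes hit are 1, 2, 3, 4.

4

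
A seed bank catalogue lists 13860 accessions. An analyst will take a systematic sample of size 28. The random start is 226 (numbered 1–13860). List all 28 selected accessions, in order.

226, 721, 1216, 1711, 2206, 2701, 3196, 3691, 4186, 4681, 5176, 5671, 6166, 6661, 7156, 7651, 8146, 8641, 9136, 9631, 10126, 10621, 11116, 11611, 12106, 12601, 13096, 13591

k = N/n = 13860/28 = 495
accession 1: 226
accession 2: 226 + 495 = 721
accession 3: 721 + 495 = 1216
accession 4: 1216 + 495 = 1711
accession 5: 1711 + 495 = 2206
accession 6: 2206 + 495 = 2701
accession 7: 2701 + 495 = 3196
accession 8: 3196 + 495 = 3691
accession 9: 3691 + 495 = 4186
accession 10: 4186 + 495 = 4681
accession 11: 4681 + 495 = 5176
accession 12: 5176 + 495 = 5671
accession 13: 5671 + 495 = 6166
accession 14: 6166 + 495 = 6661
accession 15: 6661 + 495 = 7156
accession 16: 7156 + 495 = 7651
accession 17: 7651 + 495 = 8146
accession 18: 8146 + 495 = 8641
accession 19: 8641 + 495 = 9136
accession 20: 9136 + 495 = 9631
accession 21: 9631 + 495 = 10126
accession 22: 10126 + 495 = 10621
accession 23: 10621 + 495 = 11116
accession 24: 11116 + 495 = 11611
accession 25: 11611 + 495 = 12106
accession 26: 12106 + 495 = 12601
accession 27: 12601 + 495 = 13096
accession 28: 13096 + 495 = 13591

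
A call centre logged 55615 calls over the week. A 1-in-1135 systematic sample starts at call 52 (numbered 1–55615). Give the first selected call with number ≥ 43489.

44317

k = 1135
Steps past start: ⌈(43489 − 52)/1135⌉ = ⌈43437/1135⌉ = 39
Selected call: 52 + 39×1135 = 44317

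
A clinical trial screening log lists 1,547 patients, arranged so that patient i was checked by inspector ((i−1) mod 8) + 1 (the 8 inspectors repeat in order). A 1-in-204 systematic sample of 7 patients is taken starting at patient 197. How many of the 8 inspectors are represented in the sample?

Consecutive selections differ by k = 204, so their inspector numbers differ by 204 mod 8 = 4.
gcd(204, 8) = 4, so the sample visits 8/4 = 2 distinct residues mod 8.
Start 197 is inspector 5; the inspectors hit are 1, 5.

2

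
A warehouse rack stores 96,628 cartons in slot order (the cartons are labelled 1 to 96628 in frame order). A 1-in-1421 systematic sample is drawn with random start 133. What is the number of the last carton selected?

95340

k = 1421
68th selection = r + (68−1)·k = 133 + 67×1421 = 133 + 95207 = 95340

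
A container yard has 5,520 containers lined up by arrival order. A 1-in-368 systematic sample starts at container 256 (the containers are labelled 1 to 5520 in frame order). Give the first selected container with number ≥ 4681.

5040

k = 368
Steps past start: ⌈(4681 − 256)/368⌉ = ⌈4425/368⌉ = 13
Selected container: 256 + 13×368 = 5040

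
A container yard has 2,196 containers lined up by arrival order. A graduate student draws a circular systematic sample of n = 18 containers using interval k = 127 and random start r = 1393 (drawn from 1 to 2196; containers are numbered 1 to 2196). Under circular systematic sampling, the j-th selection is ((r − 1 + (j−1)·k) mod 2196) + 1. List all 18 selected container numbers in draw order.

Selection 1: 1393
Selection 2: 1393 + 127 = 1520
Selection 3: 1520 + 127 = 1647
Selection 4: 1647 + 127 = 1774
Selection 5: 1774 + 127 = 1901
Selection 6: 1901 + 127 = 2028
Selection 7: 2028 + 127 = 2155
Selection 8: 2155 + 127 = 2282 → 2282 − 2196 = 86
Selection 9: 86 + 127 = 213
Selection 10: 213 + 127 = 340
Selection 11: 340 + 127 = 467
Selection 12: 467 + 127 = 594
Selection 13: 594 + 127 = 721
Selection 14: 721 + 127 = 848
Selection 15: 848 + 127 = 975
Selection 16: 975 + 127 = 1102
Selection 17: 1102 + 127 = 1229
Selection 18: 1229 + 127 = 1356

1393, 1520, 1647, 1774, 1901, 2028, 2155, 86, 213, 340, 467, 594, 721, 848, 975, 1102, 1229, 1356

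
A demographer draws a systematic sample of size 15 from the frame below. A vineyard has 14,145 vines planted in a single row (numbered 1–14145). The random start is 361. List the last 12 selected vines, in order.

3190, 4133, 5076, 6019, 6962, 7905, 8848, 9791, 10734, 11677, 12620, 13563

k = N/n = 14145/15 = 943
4th selection = 361 + 3×943 = 3190
5th: 3190 + 943 = 4133
6th: 4133 + 943 = 5076
7th: 5076 + 943 = 6019
8th: 6019 + 943 = 6962
9th: 6962 + 943 = 7905
10th: 7905 + 943 = 8848
11th: 8848 + 943 = 9791
12th: 9791 + 943 = 10734
13th: 10734 + 943 = 11677
14th: 11677 + 943 = 12620
15th: 12620 + 943 = 13563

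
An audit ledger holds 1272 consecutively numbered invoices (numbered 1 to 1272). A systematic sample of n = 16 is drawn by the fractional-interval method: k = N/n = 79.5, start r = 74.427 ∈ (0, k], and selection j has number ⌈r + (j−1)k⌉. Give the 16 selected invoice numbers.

j=1: r + 0k = 74.427 → ⌈·⌉ = 75
j=2: r + 1k = 153.927 → ⌈·⌉ = 154
j=3: r + 2k = 233.427 → ⌈·⌉ = 234
j=4: r + 3k = 312.927 → ⌈·⌉ = 313
j=5: r + 4k = 392.427 → ⌈·⌉ = 393
j=6: r + 5k = 471.927 → ⌈·⌉ = 472
j=7: r + 6k = 551.427 → ⌈·⌉ = 552
j=8: r + 7k = 630.927 → ⌈·⌉ = 631
j=9: r + 8k = 710.427 → ⌈·⌉ = 711
j=10: r + 9k = 789.927 → ⌈·⌉ = 790
j=11: r + 10k = 869.427 → ⌈·⌉ = 870
j=12: r + 11k = 948.927 → ⌈·⌉ = 949
j=13: r + 12k = 1028.427 → ⌈·⌉ = 1029
j=14: r + 13k = 1107.927 → ⌈·⌉ = 1108
j=15: r + 14k = 1187.427 → ⌈·⌉ = 1188
j=16: r + 15k = 1266.927 → ⌈·⌉ = 1267

75, 154, 234, 313, 393, 472, 552, 631, 711, 790, 870, 949, 1029, 1108, 1188, 1267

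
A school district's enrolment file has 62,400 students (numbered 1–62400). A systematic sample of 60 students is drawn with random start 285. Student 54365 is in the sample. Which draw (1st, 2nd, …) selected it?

53

k = 62400/60 = 1040
position = (54365 − 285)/1040 + 1 = 54080/1040 + 1 = 52 + 1 = 53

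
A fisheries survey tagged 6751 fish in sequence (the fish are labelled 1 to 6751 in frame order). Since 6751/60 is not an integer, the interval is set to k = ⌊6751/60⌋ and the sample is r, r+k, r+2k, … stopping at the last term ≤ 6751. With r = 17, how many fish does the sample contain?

k = ⌊6751/60⌋ = 112
Achieved size = ⌊(6751 − 17)/112⌋ + 1 = ⌊6734/112⌋ + 1 = 60 + 1 = 61
(last selection: 17 + 60×112 = 6737 ≤ 6751; next would be 6849 > 6751)

61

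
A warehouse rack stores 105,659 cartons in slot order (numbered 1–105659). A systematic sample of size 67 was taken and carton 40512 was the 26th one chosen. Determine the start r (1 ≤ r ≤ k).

k = 105659/67 = 1577
r = 40512 − (26−1)×1577 = 40512 − 39425 = 1087

1087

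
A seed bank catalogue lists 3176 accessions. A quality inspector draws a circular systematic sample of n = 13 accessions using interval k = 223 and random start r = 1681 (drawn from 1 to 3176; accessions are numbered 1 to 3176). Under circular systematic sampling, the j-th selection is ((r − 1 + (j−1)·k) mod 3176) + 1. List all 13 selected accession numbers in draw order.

Selection 1: 1681
Selection 2: 1681 + 223 = 1904
Selection 3: 1904 + 223 = 2127
Selection 4: 2127 + 223 = 2350
Selection 5: 2350 + 223 = 2573
Selection 6: 2573 + 223 = 2796
Selection 7: 2796 + 223 = 3019
Selection 8: 3019 + 223 = 3242 → 3242 − 3176 = 66
Selection 9: 66 + 223 = 289
Selection 10: 289 + 223 = 512
Selection 11: 512 + 223 = 735
Selection 12: 735 + 223 = 958
Selection 13: 958 + 223 = 1181

1681, 1904, 2127, 2350, 2573, 2796, 3019, 66, 289, 512, 735, 958, 1181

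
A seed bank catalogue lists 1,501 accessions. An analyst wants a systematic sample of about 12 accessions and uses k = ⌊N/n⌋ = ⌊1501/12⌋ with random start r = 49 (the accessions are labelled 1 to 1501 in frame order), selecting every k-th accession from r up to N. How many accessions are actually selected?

k = ⌊1501/12⌋ = 125
Achieved size = ⌊(1501 − 49)/125⌋ + 1 = ⌊1452/125⌋ + 1 = 11 + 1 = 12
(last selection: 49 + 11×125 = 1424 ≤ 1501; next would be 1549 > 1501)

12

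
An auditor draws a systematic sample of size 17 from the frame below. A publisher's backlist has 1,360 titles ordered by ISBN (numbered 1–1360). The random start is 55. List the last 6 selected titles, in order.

935, 1015, 1095, 1175, 1255, 1335

k = N/n = 1360/17 = 80
12th selection = 55 + 11×80 = 935
13th: 935 + 80 = 1015
14th: 1015 + 80 = 1095
15th: 1095 + 80 = 1175
16th: 1175 + 80 = 1255
17th: 1255 + 80 = 1335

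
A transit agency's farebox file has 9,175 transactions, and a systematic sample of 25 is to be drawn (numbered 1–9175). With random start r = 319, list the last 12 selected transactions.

k = N/n = 9175/25 = 367
14th selection = 319 + 13×367 = 5090
15th: 5090 + 367 = 5457
16th: 5457 + 367 = 5824
17th: 5824 + 367 = 6191
18th: 6191 + 367 = 6558
19th: 6558 + 367 = 6925
20th: 6925 + 367 = 7292
21st: 7292 + 367 = 7659
22nd: 7659 + 367 = 8026
23rd: 8026 + 367 = 8393
24th: 8393 + 367 = 8760
25th: 8760 + 367 = 9127

5090, 5457, 5824, 6191, 6558, 6925, 7292, 7659, 8026, 8393, 8760, 9127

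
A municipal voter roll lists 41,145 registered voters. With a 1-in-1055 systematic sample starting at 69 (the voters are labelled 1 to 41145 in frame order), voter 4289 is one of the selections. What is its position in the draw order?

5

k = 1055
position = (4289 − 69)/1055 + 1 = 4220/1055 + 1 = 4 + 1 = 5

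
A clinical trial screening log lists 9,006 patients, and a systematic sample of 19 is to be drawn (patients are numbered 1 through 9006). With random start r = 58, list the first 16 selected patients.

58, 532, 1006, 1480, 1954, 2428, 2902, 3376, 3850, 4324, 4798, 5272, 5746, 6220, 6694, 7168

k = N/n = 9006/19 = 474
patient 1: 58
patient 2: 58 + 474 = 532
patient 3: 532 + 474 = 1006
patient 4: 1006 + 474 = 1480
patient 5: 1480 + 474 = 1954
patient 6: 1954 + 474 = 2428
patient 7: 2428 + 474 = 2902
patient 8: 2902 + 474 = 3376
patient 9: 3376 + 474 = 3850
patient 10: 3850 + 474 = 4324
patient 11: 4324 + 474 = 4798
patient 12: 4798 + 474 = 5272
patient 13: 5272 + 474 = 5746
patient 14: 5746 + 474 = 6220
patient 15: 6220 + 474 = 6694
patient 16: 6694 + 474 = 7168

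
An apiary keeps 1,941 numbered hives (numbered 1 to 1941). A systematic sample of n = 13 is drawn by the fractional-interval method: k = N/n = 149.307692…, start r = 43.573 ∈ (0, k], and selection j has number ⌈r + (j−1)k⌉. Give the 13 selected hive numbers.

j=1: r + 0k = 43.573 → ⌈·⌉ = 44
j=2: r + 1k = 192.880692… → ⌈·⌉ = 193
j=3: r + 2k = 342.188384… → ⌈·⌉ = 343
j=4: r + 3k = 491.496076… → ⌈·⌉ = 492
j=5: r + 4k = 640.803769… → ⌈·⌉ = 641
j=6: r + 5k = 790.111461… → ⌈·⌉ = 791
j=7: r + 6k = 939.419153… → ⌈·⌉ = 940
j=8: r + 7k = 1088.726846… → ⌈·⌉ = 1089
j=9: r + 8k = 1238.034538… → ⌈·⌉ = 1239
j=10: r + 9k = 1387.342230… → ⌈·⌉ = 1388
j=11: r + 10k = 1536.649923… → ⌈·⌉ = 1537
j=12: r + 11k = 1685.957615… → ⌈·⌉ = 1686
j=13: r + 12k = 1835.265307… → ⌈·⌉ = 1836

44, 193, 343, 492, 641, 791, 940, 1089, 1239, 1388, 1537, 1686, 1836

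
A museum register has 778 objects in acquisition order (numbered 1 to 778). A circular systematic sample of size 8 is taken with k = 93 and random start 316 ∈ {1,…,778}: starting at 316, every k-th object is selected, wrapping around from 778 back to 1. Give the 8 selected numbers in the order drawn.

316, 409, 502, 595, 688, 3, 96, 189

Selection 1: 316
Selection 2: 316 + 93 = 409
Selection 3: 409 + 93 = 502
Selection 4: 502 + 93 = 595
Selection 5: 595 + 93 = 688
Selection 6: 688 + 93 = 781 → 781 − 778 = 3
Selection 7: 3 + 93 = 96
Selection 8: 96 + 93 = 189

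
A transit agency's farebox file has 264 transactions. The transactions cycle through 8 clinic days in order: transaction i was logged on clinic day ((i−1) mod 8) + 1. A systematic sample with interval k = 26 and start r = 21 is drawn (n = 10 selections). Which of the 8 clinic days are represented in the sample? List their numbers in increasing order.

1, 3, 5, 7

Consecutive selections differ by k = 26, so their clinic day numbers differ by 26 mod 8 = 2.
gcd(26, 8) = 2, so the sample visits 8/2 = 4 distinct residues mod 8.
Start 21 is clinic day 5; the clinic days hit are 1, 3, 5, 7.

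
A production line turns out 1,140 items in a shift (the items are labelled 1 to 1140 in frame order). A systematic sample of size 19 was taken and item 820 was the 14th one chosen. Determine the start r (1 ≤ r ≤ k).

k = 1140/19 = 60
r = 820 − (14−1)×60 = 820 − 780 = 40

40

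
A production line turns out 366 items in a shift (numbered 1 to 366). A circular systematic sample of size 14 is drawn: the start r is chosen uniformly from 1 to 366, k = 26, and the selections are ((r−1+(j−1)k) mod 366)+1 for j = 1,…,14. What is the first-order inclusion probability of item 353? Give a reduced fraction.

For each position j, as r ranges over 1…366 the j-th selection hits every item exactly once, so item 353 is selected for exactly 14 of the 366 starts.
Inclusion probability = 14/366 = 7/183.

7/183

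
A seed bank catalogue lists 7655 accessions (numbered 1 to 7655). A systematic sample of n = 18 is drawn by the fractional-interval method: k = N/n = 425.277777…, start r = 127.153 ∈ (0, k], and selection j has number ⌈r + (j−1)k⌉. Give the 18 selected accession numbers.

j=1: r + 0k = 127.153 → ⌈·⌉ = 128
j=2: r + 1k = 552.430777… → ⌈·⌉ = 553
j=3: r + 2k = 977.708555… → ⌈·⌉ = 978
j=4: r + 3k = 1402.986333… → ⌈·⌉ = 1403
j=5: r + 4k = 1828.264111… → ⌈·⌉ = 1829
j=6: r + 5k = 2253.541888… → ⌈·⌉ = 2254
j=7: r + 6k = 2678.819666… → ⌈·⌉ = 2679
j=8: r + 7k = 3104.097444… → ⌈·⌉ = 3105
j=9: r + 8k = 3529.375222… → ⌈·⌉ = 3530
j=10: r + 9k = 3954.653 → ⌈·⌉ = 3955
j=11: r + 10k = 4379.930777… → ⌈·⌉ = 4380
j=12: r + 11k = 4805.208555… → ⌈·⌉ = 4806
j=13: r + 12k = 5230.486333… → ⌈·⌉ = 5231
j=14: r + 13k = 5655.764111… → ⌈·⌉ = 5656
j=15: r + 14k = 6081.041888… → ⌈·⌉ = 6082
j=16: r + 15k = 6506.319666… → ⌈·⌉ = 6507
j=17: r + 16k = 6931.597444… → ⌈·⌉ = 6932
j=18: r + 17k = 7356.875222… → ⌈·⌉ = 7357

128, 553, 978, 1403, 1829, 2254, 2679, 3105, 3530, 3955, 4380, 4806, 5231, 5656, 6082, 6507, 6932, 7357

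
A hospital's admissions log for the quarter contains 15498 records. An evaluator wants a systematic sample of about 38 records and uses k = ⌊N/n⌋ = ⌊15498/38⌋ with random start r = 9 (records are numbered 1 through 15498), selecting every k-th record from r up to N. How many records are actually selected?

39

k = ⌊15498/38⌋ = 407
Achieved size = ⌊(15498 − 9)/407⌋ + 1 = ⌊15489/407⌋ + 1 = 38 + 1 = 39
(last selection: 9 + 38×407 = 15475 ≤ 15498; next would be 15882 > 15498)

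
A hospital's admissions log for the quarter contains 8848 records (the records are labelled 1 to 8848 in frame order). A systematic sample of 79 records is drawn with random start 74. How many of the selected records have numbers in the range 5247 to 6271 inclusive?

9

k = 8848/79 = 112
First selection ≥ 5247: 74 + ⌈(5247−74)/112⌉·112 = 74 + 47×112 = 5338
Last selection ≤ 6271: 74 + ⌊(6271−74)/112⌋·112 = 74 + 55×112 = 6234
Count = 55 − 47 + 1 = 9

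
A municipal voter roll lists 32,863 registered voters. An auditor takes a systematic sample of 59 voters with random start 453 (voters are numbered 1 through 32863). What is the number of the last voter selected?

k = 32863/59 = 557
59th selection = r + (59−1)·k = 453 + 58×557 = 453 + 32306 = 32759

32759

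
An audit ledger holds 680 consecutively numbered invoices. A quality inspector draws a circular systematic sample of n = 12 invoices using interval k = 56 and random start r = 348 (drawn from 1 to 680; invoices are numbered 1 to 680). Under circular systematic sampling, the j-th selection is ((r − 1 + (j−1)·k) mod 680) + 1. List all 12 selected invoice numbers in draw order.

Selection 1: 348
Selection 2: 348 + 56 = 404
Selection 3: 404 + 56 = 460
Selection 4: 460 + 56 = 516
Selection 5: 516 + 56 = 572
Selection 6: 572 + 56 = 628
Selection 7: 628 + 56 = 684 → 684 − 680 = 4
Selection 8: 4 + 56 = 60
Selection 9: 60 + 56 = 116
Selection 10: 116 + 56 = 172
Selection 11: 172 + 56 = 228
Selection 12: 228 + 56 = 284

348, 404, 460, 516, 572, 628, 4, 60, 116, 172, 228, 284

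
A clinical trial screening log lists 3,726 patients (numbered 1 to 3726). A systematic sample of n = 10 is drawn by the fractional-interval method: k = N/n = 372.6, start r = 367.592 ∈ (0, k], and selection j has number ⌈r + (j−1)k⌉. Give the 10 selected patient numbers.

j=1: r + 0k = 367.592 → ⌈·⌉ = 368
j=2: r + 1k = 740.192 → ⌈·⌉ = 741
j=3: r + 2k = 1112.792 → ⌈·⌉ = 1113
j=4: r + 3k = 1485.392 → ⌈·⌉ = 1486
j=5: r + 4k = 1857.992 → ⌈·⌉ = 1858
j=6: r + 5k = 2230.592 → ⌈·⌉ = 2231
j=7: r + 6k = 2603.192 → ⌈·⌉ = 2604
j=8: r + 7k = 2975.792 → ⌈·⌉ = 2976
j=9: r + 8k = 3348.392 → ⌈·⌉ = 3349
j=10: r + 9k = 3720.992 → ⌈·⌉ = 3721

368, 741, 1113, 1486, 1858, 2231, 2604, 2976, 3349, 3721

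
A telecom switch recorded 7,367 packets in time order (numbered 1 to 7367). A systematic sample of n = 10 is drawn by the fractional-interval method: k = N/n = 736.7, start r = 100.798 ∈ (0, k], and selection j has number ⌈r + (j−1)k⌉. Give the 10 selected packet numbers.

j=1: r + 0k = 100.798 → ⌈·⌉ = 101
j=2: r + 1k = 837.498 → ⌈·⌉ = 838
j=3: r + 2k = 1574.198 → ⌈·⌉ = 1575
j=4: r + 3k = 2310.898 → ⌈·⌉ = 2311
j=5: r + 4k = 3047.598 → ⌈·⌉ = 3048
j=6: r + 5k = 3784.298 → ⌈·⌉ = 3785
j=7: r + 6k = 4520.998 → ⌈·⌉ = 4521
j=8: r + 7k = 5257.698 → ⌈·⌉ = 5258
j=9: r + 8k = 5994.398 → ⌈·⌉ = 5995
j=10: r + 9k = 6731.098 → ⌈·⌉ = 6732

101, 838, 1575, 2311, 3048, 3785, 4521, 5258, 5995, 6732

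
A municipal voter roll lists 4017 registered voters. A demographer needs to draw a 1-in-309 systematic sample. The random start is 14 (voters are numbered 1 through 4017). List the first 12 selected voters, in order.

14, 323, 632, 941, 1250, 1559, 1868, 2177, 2486, 2795, 3104, 3413

voter 1: 14
voter 2: 14 + 309 = 323
voter 3: 323 + 309 = 632
voter 4: 632 + 309 = 941
voter 5: 941 + 309 = 1250
voter 6: 1250 + 309 = 1559
voter 7: 1559 + 309 = 1868
voter 8: 1868 + 309 = 2177
voter 9: 2177 + 309 = 2486
voter 10: 2486 + 309 = 2795
voter 11: 2795 + 309 = 3104
voter 12: 3104 + 309 = 3413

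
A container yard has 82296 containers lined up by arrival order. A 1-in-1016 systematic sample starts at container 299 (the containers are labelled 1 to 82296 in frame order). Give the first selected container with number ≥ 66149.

66339

k = 1016
Steps past start: ⌈(66149 − 299)/1016⌉ = ⌈65850/1016⌉ = 65
Selected container: 299 + 65×1016 = 66339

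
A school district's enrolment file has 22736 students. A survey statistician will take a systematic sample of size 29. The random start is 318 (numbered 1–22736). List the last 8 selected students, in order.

16782, 17566, 18350, 19134, 19918, 20702, 21486, 22270

k = N/n = 22736/29 = 784
22nd selection = 318 + 21×784 = 16782
23rd: 16782 + 784 = 17566
24th: 17566 + 784 = 18350
25th: 18350 + 784 = 19134
26th: 19134 + 784 = 19918
27th: 19918 + 784 = 20702
28th: 20702 + 784 = 21486
29th: 21486 + 784 = 22270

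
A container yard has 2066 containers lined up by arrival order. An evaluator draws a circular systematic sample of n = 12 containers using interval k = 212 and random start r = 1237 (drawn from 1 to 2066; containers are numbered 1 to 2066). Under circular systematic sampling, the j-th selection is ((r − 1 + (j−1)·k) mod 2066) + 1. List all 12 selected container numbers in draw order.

Selection 1: 1237
Selection 2: 1237 + 212 = 1449
Selection 3: 1449 + 212 = 1661
Selection 4: 1661 + 212 = 1873
Selection 5: 1873 + 212 = 2085 → 2085 − 2066 = 19
Selection 6: 19 + 212 = 231
Selection 7: 231 + 212 = 443
Selection 8: 443 + 212 = 655
Selection 9: 655 + 212 = 867
Selection 10: 867 + 212 = 1079
Selection 11: 1079 + 212 = 1291
Selection 12: 1291 + 212 = 1503

1237, 1449, 1661, 1873, 19, 231, 443, 655, 867, 1079, 1291, 1503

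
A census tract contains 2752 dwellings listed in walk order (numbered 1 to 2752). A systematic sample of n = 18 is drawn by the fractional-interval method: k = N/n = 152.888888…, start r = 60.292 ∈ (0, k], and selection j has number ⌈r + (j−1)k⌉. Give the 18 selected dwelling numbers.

61, 214, 367, 519, 672, 825, 978, 1131, 1284, 1437, 1590, 1743, 1895, 2048, 2201, 2354, 2507, 2660

j=1: r + 0k = 60.292 → ⌈·⌉ = 61
j=2: r + 1k = 213.180888… → ⌈·⌉ = 214
j=3: r + 2k = 366.069777… → ⌈·⌉ = 367
j=4: r + 3k = 518.958666… → ⌈·⌉ = 519
j=5: r + 4k = 671.847555… → ⌈·⌉ = 672
j=6: r + 5k = 824.736444… → ⌈·⌉ = 825
j=7: r + 6k = 977.625333… → ⌈·⌉ = 978
j=8: r + 7k = 1130.514222… → ⌈·⌉ = 1131
j=9: r + 8k = 1283.403111… → ⌈·⌉ = 1284
j=10: r + 9k = 1436.292 → ⌈·⌉ = 1437
j=11: r + 10k = 1589.180888… → ⌈·⌉ = 1590
j=12: r + 11k = 1742.069777… → ⌈·⌉ = 1743
j=13: r + 12k = 1894.958666… → ⌈·⌉ = 1895
j=14: r + 13k = 2047.847555… → ⌈·⌉ = 2048
j=15: r + 14k = 2200.736444… → ⌈·⌉ = 2201
j=16: r + 15k = 2353.625333… → ⌈·⌉ = 2354
j=17: r + 16k = 2506.514222… → ⌈·⌉ = 2507
j=18: r + 17k = 2659.403111… → ⌈·⌉ = 2660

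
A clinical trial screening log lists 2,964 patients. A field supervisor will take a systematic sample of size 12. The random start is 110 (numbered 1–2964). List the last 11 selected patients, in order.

k = N/n = 2964/12 = 247
2nd selection = 110 + 1×247 = 357
3rd: 357 + 247 = 604
4th: 604 + 247 = 851
5th: 851 + 247 = 1098
6th: 1098 + 247 = 1345
7th: 1345 + 247 = 1592
8th: 1592 + 247 = 1839
9th: 1839 + 247 = 2086
10th: 2086 + 247 = 2333
11th: 2333 + 247 = 2580
12th: 2580 + 247 = 2827

357, 604, 851, 1098, 1345, 1592, 1839, 2086, 2333, 2580, 2827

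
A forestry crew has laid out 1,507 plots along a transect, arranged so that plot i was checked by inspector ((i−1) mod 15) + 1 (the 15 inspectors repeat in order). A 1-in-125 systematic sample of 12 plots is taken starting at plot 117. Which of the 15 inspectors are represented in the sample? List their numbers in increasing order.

2, 7, 12

Consecutive selections differ by k = 125, so their inspector numbers differ by 125 mod 15 = 5.
gcd(125, 15) = 5, so the sample visits 15/5 = 3 distinct residues mod 15.
Start 117 is inspector 12; the inspectors hit are 2, 7, 12.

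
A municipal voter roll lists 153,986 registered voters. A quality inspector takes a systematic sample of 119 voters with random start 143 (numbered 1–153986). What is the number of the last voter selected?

152835

k = 153986/119 = 1294
119th selection = r + (119−1)·k = 143 + 118×1294 = 143 + 152692 = 152835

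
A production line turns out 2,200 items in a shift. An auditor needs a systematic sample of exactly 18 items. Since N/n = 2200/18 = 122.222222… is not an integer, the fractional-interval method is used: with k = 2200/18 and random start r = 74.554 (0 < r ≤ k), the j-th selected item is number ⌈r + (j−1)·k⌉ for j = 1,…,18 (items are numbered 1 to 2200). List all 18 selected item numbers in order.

75, 197, 319, 442, 564, 686, 808, 931, 1053, 1175, 1297, 1419, 1542, 1664, 1786, 1908, 2031, 2153

j=1: r + 0k = 74.554 → ⌈·⌉ = 75
j=2: r + 1k = 196.776222… → ⌈·⌉ = 197
j=3: r + 2k = 318.998444… → ⌈·⌉ = 319
j=4: r + 3k = 441.220666… → ⌈·⌉ = 442
j=5: r + 4k = 563.442888… → ⌈·⌉ = 564
j=6: r + 5k = 685.665111… → ⌈·⌉ = 686
j=7: r + 6k = 807.887333… → ⌈·⌉ = 808
j=8: r + 7k = 930.109555… → ⌈·⌉ = 931
j=9: r + 8k = 1052.331777… → ⌈·⌉ = 1053
j=10: r + 9k = 1174.554 → ⌈·⌉ = 1175
j=11: r + 10k = 1296.776222… → ⌈·⌉ = 1297
j=12: r + 11k = 1418.998444… → ⌈·⌉ = 1419
j=13: r + 12k = 1541.220666… → ⌈·⌉ = 1542
j=14: r + 13k = 1663.442888… → ⌈·⌉ = 1664
j=15: r + 14k = 1785.665111… → ⌈·⌉ = 1786
j=16: r + 15k = 1907.887333… → ⌈·⌉ = 1908
j=17: r + 16k = 2030.109555… → ⌈·⌉ = 2031
j=18: r + 17k = 2152.331777… → ⌈·⌉ = 2153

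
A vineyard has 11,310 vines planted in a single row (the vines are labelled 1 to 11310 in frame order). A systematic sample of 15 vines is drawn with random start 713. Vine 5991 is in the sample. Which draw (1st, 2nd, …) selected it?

k = 11310/15 = 754
position = (5991 − 713)/754 + 1 = 5278/754 + 1 = 7 + 1 = 8

8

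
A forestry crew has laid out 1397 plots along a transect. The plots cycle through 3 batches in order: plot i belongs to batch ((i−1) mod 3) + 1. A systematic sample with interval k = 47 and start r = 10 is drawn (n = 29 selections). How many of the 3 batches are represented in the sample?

Consecutive selections differ by k = 47, so their batch numbers differ by 47 mod 3 = 2.
gcd(47, 3) = 1, so the sample visits 3/1 = 3 distinct residues mod 3.
Start 10 is batch 1; the batches hit are 1, 2, 3.

3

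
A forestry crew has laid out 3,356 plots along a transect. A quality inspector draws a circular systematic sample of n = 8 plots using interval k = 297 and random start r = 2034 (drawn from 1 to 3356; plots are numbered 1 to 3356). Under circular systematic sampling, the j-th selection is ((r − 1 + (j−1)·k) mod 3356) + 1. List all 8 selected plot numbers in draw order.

Selection 1: 2034
Selection 2: 2034 + 297 = 2331
Selection 3: 2331 + 297 = 2628
Selection 4: 2628 + 297 = 2925
Selection 5: 2925 + 297 = 3222
Selection 6: 3222 + 297 = 3519 → 3519 − 3356 = 163
Selection 7: 163 + 297 = 460
Selection 8: 460 + 297 = 757

2034, 2331, 2628, 2925, 3222, 163, 460, 757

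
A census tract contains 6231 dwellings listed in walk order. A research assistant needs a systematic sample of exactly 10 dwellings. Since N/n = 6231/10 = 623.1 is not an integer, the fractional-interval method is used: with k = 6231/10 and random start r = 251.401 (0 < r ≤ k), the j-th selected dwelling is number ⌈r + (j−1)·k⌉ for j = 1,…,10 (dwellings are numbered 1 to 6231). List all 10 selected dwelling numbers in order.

252, 875, 1498, 2121, 2744, 3367, 3991, 4614, 5237, 5860

j=1: r + 0k = 251.401 → ⌈·⌉ = 252
j=2: r + 1k = 874.501 → ⌈·⌉ = 875
j=3: r + 2k = 1497.601 → ⌈·⌉ = 1498
j=4: r + 3k = 2120.701 → ⌈·⌉ = 2121
j=5: r + 4k = 2743.801 → ⌈·⌉ = 2744
j=6: r + 5k = 3366.901 → ⌈·⌉ = 3367
j=7: r + 6k = 3990.001 → ⌈·⌉ = 3991
j=8: r + 7k = 4613.101 → ⌈·⌉ = 4614
j=9: r + 8k = 5236.201 → ⌈·⌉ = 5237
j=10: r + 9k = 5859.301 → ⌈·⌉ = 5860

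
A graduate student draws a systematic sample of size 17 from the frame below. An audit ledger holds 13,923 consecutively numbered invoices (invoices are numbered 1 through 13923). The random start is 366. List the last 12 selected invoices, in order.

4461, 5280, 6099, 6918, 7737, 8556, 9375, 10194, 11013, 11832, 12651, 13470

k = N/n = 13923/17 = 819
6th selection = 366 + 5×819 = 4461
7th: 4461 + 819 = 5280
8th: 5280 + 819 = 6099
9th: 6099 + 819 = 6918
10th: 6918 + 819 = 7737
11th: 7737 + 819 = 8556
12th: 8556 + 819 = 9375
13th: 9375 + 819 = 10194
14th: 10194 + 819 = 11013
15th: 11013 + 819 = 11832
16th: 11832 + 819 = 12651
17th: 12651 + 819 = 13470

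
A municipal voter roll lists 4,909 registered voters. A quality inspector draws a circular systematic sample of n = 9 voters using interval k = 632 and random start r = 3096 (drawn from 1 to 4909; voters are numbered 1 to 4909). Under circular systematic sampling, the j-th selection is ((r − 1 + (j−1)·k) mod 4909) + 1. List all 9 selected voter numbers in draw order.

3096, 3728, 4360, 83, 715, 1347, 1979, 2611, 3243

Selection 1: 3096
Selection 2: 3096 + 632 = 3728
Selection 3: 3728 + 632 = 4360
Selection 4: 4360 + 632 = 4992 → 4992 − 4909 = 83
Selection 5: 83 + 632 = 715
Selection 6: 715 + 632 = 1347
Selection 7: 1347 + 632 = 1979
Selection 8: 1979 + 632 = 2611
Selection 9: 2611 + 632 = 3243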